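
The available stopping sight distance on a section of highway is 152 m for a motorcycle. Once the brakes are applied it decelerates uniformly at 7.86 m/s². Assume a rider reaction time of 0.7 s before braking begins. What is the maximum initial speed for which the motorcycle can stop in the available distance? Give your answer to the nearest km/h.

Stopping distance: v·t_r + v²/(2a) = 152 with t_r = 0.7 s and a = 7.860 m/s².
So v² + 11.004 v − 2389.44 = 0.
Positive root: v = −a·t_r + √((a·t_r)² + 2a·d) = −5.502 + √(30.272 + 2389.44) = 43.6886 m/s.
43.6886 m/s × 3.6 = 157.279 km/h.

Maximum speed ≈ 157 km/h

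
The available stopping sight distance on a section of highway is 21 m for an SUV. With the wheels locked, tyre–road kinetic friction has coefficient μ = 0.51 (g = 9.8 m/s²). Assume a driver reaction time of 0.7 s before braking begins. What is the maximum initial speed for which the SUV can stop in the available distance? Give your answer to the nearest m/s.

a = μg = 0.51 × 9.8 = 4.998 m/s².
Stopping distance: v·t_r + v²/(2a) = 21 with t_r = 0.7 s and a = 4.998 m/s².
So v² + 6.997 v − 209.92 = 0.
Positive root: v = −a·t_r + √((a·t_r)² + 2a·d) = −3.499 + √(12.243 + 209.92) = 11.4061 m/s.

Maximum speed ≈ 11 m/s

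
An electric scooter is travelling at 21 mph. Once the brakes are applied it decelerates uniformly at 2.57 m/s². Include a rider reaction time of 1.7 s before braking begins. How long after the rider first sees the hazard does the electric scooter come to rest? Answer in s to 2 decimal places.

21 mph × 0.44704 = 9.3878 m/s.
Braking time = v/a = 9.3878 / 2.570 = 3.653 s.
Total = 1.7 + 3.653 = 5.353 s.

Total time ≈ 5.35 s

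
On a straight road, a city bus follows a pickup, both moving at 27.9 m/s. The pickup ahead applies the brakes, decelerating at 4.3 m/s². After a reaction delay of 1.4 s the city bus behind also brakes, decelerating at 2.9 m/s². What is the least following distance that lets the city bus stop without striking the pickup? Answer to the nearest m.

Minimum gap ≈ 83 m

Leader travels v²/(2a_L) = 778.410 / 8.600 = 90.513 m before stopping.
Follower covers v·t_r = 27.9000 × 1.4 = 39.060 m while reacting, then v²/(2a_F) = 778.410 / 5.800 = 134.209 m while braking, for a total of 39.060 + 134.209 = 173.269 m.
Since a_F ≤ a_L and the follower starts braking later, the follower is never slower than the leader, so the closest approach is when both have stopped.
Minimum gap = 173.269 − 90.513 = 82.756 m.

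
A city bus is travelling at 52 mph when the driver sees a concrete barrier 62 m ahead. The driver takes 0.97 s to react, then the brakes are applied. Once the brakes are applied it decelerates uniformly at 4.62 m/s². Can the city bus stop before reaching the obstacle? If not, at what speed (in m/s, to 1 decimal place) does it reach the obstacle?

52 mph × 0.44704 = 23.2461 m/s.
Reaction distance = 23.2461 × 0.97 = 22.549 m.
Braking distance needed to stop: v²/(2a) = 540.381 / 9.240 = 58.483 m, so total needed = 22.549 + 58.483 = 81.032 m > 62 m — it cannot stop.
Distance remaining when braking begins: 62 − 22.549 = 39.451 m.
v² = v₀² − 2a·d = 540.381 − 2 × 4.620 × 39.451 = 175.854 m²/s².
v = √175.854 = 13.261 m/s.

No — it strikes the obstacle at 13.3 m/s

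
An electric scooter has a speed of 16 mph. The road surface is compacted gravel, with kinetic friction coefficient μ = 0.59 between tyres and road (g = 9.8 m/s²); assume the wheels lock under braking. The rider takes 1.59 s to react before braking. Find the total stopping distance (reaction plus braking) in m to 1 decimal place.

16 mph × 0.44704 = 7.1526 m/s.
a = μg = 0.59 × 9.8 = 5.782 m/s².
Reaction distance = v·t_r = 7.1526 × 1.59 = 11.373 m.
Braking distance = v²/(2a) = 7.1526² / (2 × 5.782) = 51.160 / 11.564 = 4.424 m.
Total = 11.373 + 4.424 = 15.797 m.

Total stopping distance ≈ 15.8 m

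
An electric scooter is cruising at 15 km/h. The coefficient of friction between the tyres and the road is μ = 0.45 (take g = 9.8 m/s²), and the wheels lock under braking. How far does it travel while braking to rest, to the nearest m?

15 km/h ÷ 3.6 = 4.1667 m/s.
a = μg = 0.45 × 9.8 = 4.410 m/s².
Braking distance = v²/(2a) = 4.1667² / (2 × 4.410) = 17.361 / 8.820 = 1.968 m.

Braking distance ≈ 2 m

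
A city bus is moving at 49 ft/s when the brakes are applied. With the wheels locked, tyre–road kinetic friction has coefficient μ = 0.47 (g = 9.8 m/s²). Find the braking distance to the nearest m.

49 ft/s × 0.3048 = 14.9352 m/s.
a = μg = 0.47 × 9.8 = 4.606 m/s².
Braking distance = v²/(2a) = 14.9352² / (2 × 4.606) = 223.060 / 9.212 = 24.214 m.

Braking distance ≈ 24 m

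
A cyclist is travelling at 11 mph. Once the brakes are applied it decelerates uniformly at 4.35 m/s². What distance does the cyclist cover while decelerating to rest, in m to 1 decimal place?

Braking distance ≈ 2.8 m

11 mph × 0.44704 = 4.9174 m/s.
Braking distance = v²/(2a) = 4.9174² / (2 × 4.350) = 24.181 / 8.700 = 2.779 m.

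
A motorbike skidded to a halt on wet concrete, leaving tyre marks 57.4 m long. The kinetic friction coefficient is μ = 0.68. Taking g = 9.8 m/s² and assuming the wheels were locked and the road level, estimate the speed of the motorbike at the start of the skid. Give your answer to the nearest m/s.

Deceleration a = μg = 0.68 × 9.8 = 6.664 m/s².
v = √(2a·d) = √(2 × 6.664 × 57.4) = √765.027 = 27.6591 m/s.

Initial speed ≈ 28 m/s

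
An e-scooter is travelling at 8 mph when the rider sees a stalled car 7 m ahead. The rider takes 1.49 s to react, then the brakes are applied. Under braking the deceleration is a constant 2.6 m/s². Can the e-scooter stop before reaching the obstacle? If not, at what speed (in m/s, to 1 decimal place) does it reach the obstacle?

No — it strikes the obstacle at 2.0 m/s

8 mph × 0.44704 = 3.5763 m/s.
Reaction distance = 3.5763 × 1.49 = 5.329 m.
Braking distance needed to stop: v²/(2a) = 12.790 / 5.200 = 2.460 m, so total needed = 5.329 + 2.460 = 7.789 m > 7 m — it cannot stop.
Distance remaining when braking begins: 7 − 5.329 = 1.671 m.
v² = v₀² − 2a·d = 12.790 − 2 × 2.600 × 1.671 = 4.101 m²/s².
v = √4.101 = 2.025 m/s.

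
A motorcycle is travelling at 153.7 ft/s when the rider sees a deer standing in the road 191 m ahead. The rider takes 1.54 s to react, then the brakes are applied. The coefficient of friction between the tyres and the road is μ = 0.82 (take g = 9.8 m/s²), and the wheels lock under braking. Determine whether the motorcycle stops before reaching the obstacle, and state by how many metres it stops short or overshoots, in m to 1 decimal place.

No — it overshoots by 17.7 m

153.7 ft/s × 0.3048 = 46.8478 m/s.
a = μg = 0.82 × 9.8 = 8.036 m/s².
Reaction distance = 46.8478 × 1.54 = 72.146 m.
Braking distance = v²/(2a) = 2194.716 / 16.072 = 136.555 m.
Total stopping distance = 72.146 + 136.555 = 208.701 m, vs 191 m available — it cannot stop in time and overshoots by 208.701 − 191 = 17.701 m.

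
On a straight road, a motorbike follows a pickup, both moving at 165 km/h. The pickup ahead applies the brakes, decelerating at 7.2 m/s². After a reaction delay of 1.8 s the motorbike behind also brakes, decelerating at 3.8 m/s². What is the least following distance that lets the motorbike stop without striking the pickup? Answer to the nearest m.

165 km/h ÷ 3.6 = 45.8333 m/s.
Leader travels v²/(2a_L) = 2100.691 / 14.400 = 145.881 m before stopping.
Follower covers v·t_r = 45.8333 × 1.8 = 82.500 m while reacting, then v²/(2a_F) = 2100.691 / 7.600 = 276.407 m while braking, for a total of 82.500 + 276.407 = 358.907 m.
Since a_F ≤ a_L and the follower starts braking later, the follower is never slower than the leader, so the closest approach is when both have stopped.
Minimum gap = 358.907 − 145.881 = 213.026 m.

Minimum gap ≈ 213 m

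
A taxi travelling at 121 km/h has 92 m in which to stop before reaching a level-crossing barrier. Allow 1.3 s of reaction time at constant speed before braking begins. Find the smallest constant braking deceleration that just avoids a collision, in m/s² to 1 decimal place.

Required deceleration ≈ 11.7 m/s²

121 km/h ÷ 3.6 = 33.6111 m/s.
Distance covered during reaction = 33.6111 × 1.3 = 43.694 m.
Distance available for braking: 92 − 43.694 = 48.306 m.
v² = 2a·d ⇒ a = v²/(2d) = 33.6111² / (2 × 48.306) = 1129.706 / 96.612 = 11.6932 m/s².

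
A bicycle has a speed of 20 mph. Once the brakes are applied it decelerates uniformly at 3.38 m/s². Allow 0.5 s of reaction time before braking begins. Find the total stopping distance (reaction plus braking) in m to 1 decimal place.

20 mph × 0.44704 = 8.9408 m/s.
Reaction distance = v·t_r = 8.9408 × 0.5 = 4.470 m.
Braking distance = v²/(2a) = 8.9408² / (2 × 3.380) = 79.938 / 6.760 = 11.825 m.
Total = 4.470 + 11.825 = 16.295 m.

Total stopping distance ≈ 16.3 m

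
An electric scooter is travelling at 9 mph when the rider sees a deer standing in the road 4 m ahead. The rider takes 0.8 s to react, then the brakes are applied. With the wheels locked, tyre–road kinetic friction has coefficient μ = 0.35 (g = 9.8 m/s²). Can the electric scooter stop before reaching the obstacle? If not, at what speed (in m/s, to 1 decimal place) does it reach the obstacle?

9 mph × 0.44704 = 4.0234 m/s.
a = μg = 0.35 × 9.8 = 3.430 m/s².
Reaction distance = 4.0234 × 0.8 = 3.219 m.
Braking distance needed to stop: v²/(2a) = 16.188 / 6.860 = 2.360 m, so total needed = 3.219 + 2.360 = 5.579 m > 4 m — it cannot stop.
Distance remaining when braking begins: 4 − 3.219 = 0.781 m.
v² = v₀² − 2a·d = 16.188 − 2 × 3.430 × 0.781 = 10.830 m²/s².
v = √10.830 = 3.291 m/s.

No — it strikes the obstacle at 3.3 m/s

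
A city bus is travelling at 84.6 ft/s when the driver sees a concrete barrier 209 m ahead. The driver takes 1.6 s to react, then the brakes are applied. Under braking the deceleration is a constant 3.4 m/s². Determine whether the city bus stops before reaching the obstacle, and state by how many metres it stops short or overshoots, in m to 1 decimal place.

Yes — it stops 70.0 m short of the obstacle

84.6 ft/s × 0.3048 = 25.7861 m/s.
Reaction distance = 25.7861 × 1.6 = 41.258 m.
Braking distance = v²/(2a) = 664.923 / 6.800 = 97.783 m.
Total stopping distance = 41.258 + 97.783 = 139.041 m, vs 209 m available — it stops with 209 − 139.041 = 69.959 m to spare.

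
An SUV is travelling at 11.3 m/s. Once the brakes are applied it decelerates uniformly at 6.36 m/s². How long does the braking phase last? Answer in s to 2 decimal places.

Braking time ≈ 1.78 s

Braking time = v/a = 11.3000 / 6.360 = 1.777 s.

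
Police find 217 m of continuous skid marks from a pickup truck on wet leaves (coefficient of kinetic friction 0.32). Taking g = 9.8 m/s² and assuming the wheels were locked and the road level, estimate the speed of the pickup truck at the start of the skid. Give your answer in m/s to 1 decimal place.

Deceleration a = μg = 0.32 × 9.8 = 3.136 m/s².
v = √(2a·d) = √(2 × 3.136 × 217) = √1361.024 = 36.8921 m/s.

Initial speed ≈ 36.9 m/s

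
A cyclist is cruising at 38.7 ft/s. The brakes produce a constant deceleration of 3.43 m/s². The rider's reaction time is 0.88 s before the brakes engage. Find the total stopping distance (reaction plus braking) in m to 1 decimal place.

Total stopping distance ≈ 30.7 m

38.7 ft/s × 0.3048 = 11.7958 m/s.
Reaction distance = v·t_r = 11.7958 × 0.88 = 10.380 m.
Braking distance = v²/(2a) = 11.7958² / (2 × 3.430) = 139.141 / 6.860 = 20.283 m.
Total = 10.380 + 20.283 = 30.663 m.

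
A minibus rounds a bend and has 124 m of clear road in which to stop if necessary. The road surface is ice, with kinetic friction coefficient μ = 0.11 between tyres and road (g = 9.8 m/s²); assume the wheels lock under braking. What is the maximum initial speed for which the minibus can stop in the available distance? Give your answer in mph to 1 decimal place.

a = μg = 0.11 × 9.8 = 1.078 m/s².
v²/(2a) = d ⇒ v = √(2 × 1.078 × 124) = √267.34 = 16.3505 m/s.
16.3505 m/s ÷ 0.44704 = 36.575 mph.

Maximum speed ≈ 36.6 mph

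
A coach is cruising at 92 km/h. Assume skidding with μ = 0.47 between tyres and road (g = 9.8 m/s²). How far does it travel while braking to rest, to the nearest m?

Braking distance ≈ 71 m

92 km/h ÷ 3.6 = 25.5556 m/s.
a = μg = 0.47 × 9.8 = 4.606 m/s².
Braking distance = v²/(2a) = 25.5556² / (2 × 4.606) = 653.089 / 9.212 = 70.895 m.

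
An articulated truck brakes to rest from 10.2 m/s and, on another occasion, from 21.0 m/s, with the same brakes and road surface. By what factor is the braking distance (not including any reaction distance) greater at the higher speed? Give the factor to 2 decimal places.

Factor ≈ 4.24

Braking distance d = v²/(2a), so with a fixed, d ∝ v².
Factor = (21.0/10.2)² = 2.0588² = 4.2387.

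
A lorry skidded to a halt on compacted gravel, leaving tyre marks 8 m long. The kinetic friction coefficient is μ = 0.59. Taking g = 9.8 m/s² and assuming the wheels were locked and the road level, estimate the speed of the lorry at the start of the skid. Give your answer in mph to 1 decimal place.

Initial speed ≈ 21.5 mph

Deceleration a = μg = 0.59 × 9.8 = 5.782 m/s².
v = √(2a·d) = √(2 × 5.782 × 8) = √92.512 = 9.6183 m/s.
= 9.6183 ÷ 0.44704 = 21.516 mph.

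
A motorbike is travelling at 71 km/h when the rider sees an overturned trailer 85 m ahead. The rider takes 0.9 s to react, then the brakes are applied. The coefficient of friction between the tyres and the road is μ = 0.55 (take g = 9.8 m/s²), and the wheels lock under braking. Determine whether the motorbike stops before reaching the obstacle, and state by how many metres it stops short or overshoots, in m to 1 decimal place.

71 km/h ÷ 3.6 = 19.7222 m/s.
a = μg = 0.55 × 9.8 = 5.390 m/s².
Reaction distance = 19.7222 × 0.9 = 17.750 m.
Braking distance = v²/(2a) = 388.965 / 10.780 = 36.082 m.
Total stopping distance = 17.750 + 36.082 = 53.832 m, vs 85 m available — it stops with 85 − 53.832 = 31.168 m to spare.

Yes — it stops 31.2 m short of the obstacle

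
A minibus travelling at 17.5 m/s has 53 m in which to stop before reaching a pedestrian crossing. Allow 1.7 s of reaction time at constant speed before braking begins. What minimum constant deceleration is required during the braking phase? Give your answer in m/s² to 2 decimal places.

Required deceleration ≈ 6.59 m/s²

Distance covered during reaction = 17.5000 × 1.7 = 29.750 m.
Distance available for braking: 53 − 29.750 = 23.250 m.
v² = 2a·d ⇒ a = v²/(2d) = 17.5000² / (2 × 23.250) = 306.250 / 46.500 = 6.5860 m/s².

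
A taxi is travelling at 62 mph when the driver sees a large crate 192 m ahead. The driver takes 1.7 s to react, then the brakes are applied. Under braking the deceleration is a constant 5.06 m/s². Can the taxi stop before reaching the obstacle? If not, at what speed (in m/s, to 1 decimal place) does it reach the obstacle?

62 mph × 0.44704 = 27.7165 m/s.
Reaction distance = 27.7165 × 1.7 = 47.118 m.
Braking distance = v²/(2a) = 768.204 / 10.120 = 75.909 m.
Total stopping distance = 47.118 + 75.909 = 123.027 m, vs 192 m available — it stops with 192 − 123.027 = 68.973 m to spare.

Yes — it stops about 69.0 m short of the obstacle, so it never reaches it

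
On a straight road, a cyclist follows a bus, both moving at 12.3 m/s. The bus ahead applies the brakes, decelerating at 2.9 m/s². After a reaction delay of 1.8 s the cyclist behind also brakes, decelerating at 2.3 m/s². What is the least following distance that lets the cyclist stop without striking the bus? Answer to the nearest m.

Leader travels v²/(2a_L) = 151.290 / 5.800 = 26.084 m before stopping.
Follower covers v·t_r = 12.3000 × 1.8 = 22.140 m while reacting, then v²/(2a_F) = 151.290 / 4.600 = 32.889 m while braking, for a total of 22.140 + 32.889 = 55.029 m.
Since a_F ≤ a_L and the follower starts braking later, the follower is never slower than the leader, so the closest approach is when both have stopped.
Minimum gap = 55.029 − 26.084 = 28.945 m.

Minimum gap ≈ 29 m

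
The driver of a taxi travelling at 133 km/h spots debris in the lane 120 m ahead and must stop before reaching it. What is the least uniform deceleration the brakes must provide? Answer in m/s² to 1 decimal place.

Required deceleration ≈ 5.7 m/s²

133 km/h ÷ 3.6 = 36.9444 m/s.
v² = 2a·d ⇒ a = v²/(2d) = 36.9444² / (2 × 120.000) = 1364.889 / 240.000 = 5.6870 m/s².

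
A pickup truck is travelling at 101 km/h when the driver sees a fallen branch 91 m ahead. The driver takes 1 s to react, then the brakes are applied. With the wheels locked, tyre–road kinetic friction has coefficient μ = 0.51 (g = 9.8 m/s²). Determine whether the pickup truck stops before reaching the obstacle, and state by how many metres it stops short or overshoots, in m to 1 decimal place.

101 km/h ÷ 3.6 = 28.0556 m/s.
a = μg = 0.51 × 9.8 = 4.998 m/s².
Reaction distance = 28.0556 × 1 = 28.056 m.
Braking distance = v²/(2a) = 787.117 / 9.996 = 78.743 m.
Total stopping distance = 28.056 + 78.743 = 106.799 m, vs 91 m available — it cannot stop in time and overshoots by 106.799 − 91 = 15.799 m.

No — it overshoots by 15.8 m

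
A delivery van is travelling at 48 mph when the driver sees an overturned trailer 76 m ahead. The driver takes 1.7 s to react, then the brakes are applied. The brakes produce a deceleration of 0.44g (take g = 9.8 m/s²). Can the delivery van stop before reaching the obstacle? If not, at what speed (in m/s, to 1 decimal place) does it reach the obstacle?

48 mph × 0.44704 = 21.4579 m/s.
a = 0.44 × 9.8 = 4.312 m/s².
Reaction distance = 21.4579 × 1.7 = 36.478 m.
Braking distance needed to stop: v²/(2a) = 460.441 / 8.624 = 53.391 m, so total needed = 36.478 + 53.391 = 89.869 m > 76 m — it cannot stop.
Distance remaining when braking begins: 76 − 36.478 = 39.522 m.
v² = v₀² − 2a·d = 460.441 − 2 × 4.312 × 39.522 = 119.603 m²/s².
v = √119.603 = 10.936 m/s.

No — it strikes the obstacle at 10.9 m/s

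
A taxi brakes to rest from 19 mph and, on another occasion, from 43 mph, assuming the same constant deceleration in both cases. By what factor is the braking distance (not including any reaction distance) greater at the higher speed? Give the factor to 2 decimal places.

Factor ≈ 5.12

Braking distance d = v²/(2a), so with a fixed, d ∝ v².
Factor = (43/19)² = 2.2632² = 5.1221.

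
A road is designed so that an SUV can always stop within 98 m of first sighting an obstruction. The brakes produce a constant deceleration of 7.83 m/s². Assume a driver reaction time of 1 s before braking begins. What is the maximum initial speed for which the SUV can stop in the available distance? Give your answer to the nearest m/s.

Stopping distance: v·t_r + v²/(2a) = 98 with t_r = 1 s and a = 7.830 m/s².
So v² + 15.660 v − 1534.68 = 0.
Positive root: v = −a·t_r + √((a·t_r)² + 2a·d) = −7.830 + √(61.309 + 1534.68) = 32.1198 m/s.

Maximum speed ≈ 32 m/s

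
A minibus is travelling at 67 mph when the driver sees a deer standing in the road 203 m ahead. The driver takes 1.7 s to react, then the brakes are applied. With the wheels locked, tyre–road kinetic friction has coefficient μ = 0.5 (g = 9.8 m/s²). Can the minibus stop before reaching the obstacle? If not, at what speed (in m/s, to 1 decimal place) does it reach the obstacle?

Yes — it stops about 60.5 m short of the obstacle, so it never reaches it

67 mph × 0.44704 = 29.9517 m/s.
a = μg = 0.5 × 9.8 = 4.900 m/s².
Reaction distance = 29.9517 × 1.7 = 50.918 m.
Braking distance = v²/(2a) = 897.104 / 9.800 = 91.541 m.
Total stopping distance = 50.918 + 91.541 = 142.459 m, vs 203 m available — it stops with 203 − 142.459 = 60.541 m to spare.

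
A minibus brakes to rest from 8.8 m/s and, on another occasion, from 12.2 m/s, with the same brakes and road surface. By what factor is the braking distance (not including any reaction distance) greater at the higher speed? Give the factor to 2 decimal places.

Braking distance d = v²/(2a), so with a fixed, d ∝ v².
Factor = (12.2/8.8)² = 1.3864² = 1.9221.

Factor ≈ 1.92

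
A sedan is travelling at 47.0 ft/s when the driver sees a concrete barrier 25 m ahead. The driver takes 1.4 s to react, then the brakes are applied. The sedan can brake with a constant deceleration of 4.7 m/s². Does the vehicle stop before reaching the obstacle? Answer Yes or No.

No

47 ft/s × 0.3048 = 14.3256 m/s.
Reaction distance = 14.3256 × 1.4 = 20.056 m.
Braking distance = v²/(2a) = 205.223 / 9.400 = 21.832 m.
Total stopping distance = 20.056 + 21.832 = 41.888 m, vs 25 m available — it cannot stop in time and overshoots by 41.888 − 25 = 16.888 m.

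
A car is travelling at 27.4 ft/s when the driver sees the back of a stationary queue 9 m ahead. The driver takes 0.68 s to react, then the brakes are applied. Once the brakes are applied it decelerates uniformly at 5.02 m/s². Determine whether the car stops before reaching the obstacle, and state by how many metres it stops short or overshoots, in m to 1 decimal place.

No — it overshoots by 3.6 m

27.4 ft/s × 0.3048 = 8.3515 m/s.
Reaction distance = 8.3515 × 0.68 = 5.679 m.
Braking distance = v²/(2a) = 69.748 / 10.040 = 6.947 m.
Total stopping distance = 5.679 + 6.947 = 12.626 m, vs 9 m available — it cannot stop in time and overshoots by 12.626 − 9 = 3.626 m.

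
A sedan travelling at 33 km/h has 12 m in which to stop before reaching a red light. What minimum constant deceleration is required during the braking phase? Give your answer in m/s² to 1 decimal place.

33 km/h ÷ 3.6 = 9.1667 m/s.
v² = 2a·d ⇒ a = v²/(2d) = 9.1667² / (2 × 12.000) = 84.028 / 24.000 = 3.5012 m/s².

Required deceleration ≈ 3.5 m/s²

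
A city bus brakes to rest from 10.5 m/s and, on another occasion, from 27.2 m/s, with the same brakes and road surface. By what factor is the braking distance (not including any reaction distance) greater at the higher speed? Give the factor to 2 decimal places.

Factor ≈ 6.71

Braking distance d = v²/(2a), so with a fixed, d ∝ v².
Factor = (27.2/10.5)² = 2.5905² = 6.7107.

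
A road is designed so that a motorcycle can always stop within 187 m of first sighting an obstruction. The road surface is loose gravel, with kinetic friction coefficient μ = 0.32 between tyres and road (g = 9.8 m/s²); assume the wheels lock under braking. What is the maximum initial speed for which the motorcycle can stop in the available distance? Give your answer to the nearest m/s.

a = μg = 0.32 × 9.8 = 3.136 m/s².
v²/(2a) = d ⇒ v = √(2 × 3.136 × 187) = √1172.86 = 34.2470 m/s.

Maximum speed ≈ 34 m/s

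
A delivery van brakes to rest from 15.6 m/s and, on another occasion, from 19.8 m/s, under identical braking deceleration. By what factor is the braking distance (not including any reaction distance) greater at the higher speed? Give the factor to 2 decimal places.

Braking distance d = v²/(2a), so with a fixed, d ∝ v².
Factor = (19.8/15.6)² = 1.2692² = 1.6109.

Factor ≈ 1.61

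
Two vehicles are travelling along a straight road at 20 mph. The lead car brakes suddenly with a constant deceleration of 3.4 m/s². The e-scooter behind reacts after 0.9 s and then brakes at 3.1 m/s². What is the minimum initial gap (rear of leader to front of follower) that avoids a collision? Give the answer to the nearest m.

20 mph × 0.44704 = 8.9408 m/s.
Leader travels v²/(2a_L) = 79.938 / 6.800 = 11.756 m before stopping.
Follower covers v·t_r = 8.9408 × 0.9 = 8.047 m while reacting, then v²/(2a_F) = 79.938 / 6.200 = 12.893 m while braking, for a total of 8.047 + 12.893 = 20.940 m.
Since a_F ≤ a_L and the follower starts braking later, the follower is never slower than the leader, so the closest approach is when both have stopped.
Minimum gap = 20.940 − 11.756 = 9.184 m.

Minimum gap ≈ 9 m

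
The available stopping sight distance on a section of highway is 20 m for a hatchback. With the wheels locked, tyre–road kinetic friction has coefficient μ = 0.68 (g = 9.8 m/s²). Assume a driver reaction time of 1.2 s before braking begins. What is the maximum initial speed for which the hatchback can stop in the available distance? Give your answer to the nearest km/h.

a = μg = 0.68 × 9.8 = 6.664 m/s².
Stopping distance: v·t_r + v²/(2a) = 20 with t_r = 1.2 s and a = 6.664 m/s².
So v² + 15.994 v − 266.56 = 0.
Positive root: v = −a·t_r + √((a·t_r)² + 2a·d) = −7.997 + √(63.952 + 266.56) = 10.1830 m/s.
10.1830 m/s × 3.6 = 36.659 km/h.

Maximum speed ≈ 37 km/h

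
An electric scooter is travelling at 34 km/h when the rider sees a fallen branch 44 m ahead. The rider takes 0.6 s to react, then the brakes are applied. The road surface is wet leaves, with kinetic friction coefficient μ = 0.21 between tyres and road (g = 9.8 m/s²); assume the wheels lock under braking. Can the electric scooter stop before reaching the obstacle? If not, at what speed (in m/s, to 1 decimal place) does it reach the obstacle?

Yes — it stops about 16.7 m short of the obstacle, so it never reaches it

34 km/h ÷ 3.6 = 9.4444 m/s.
a = μg = 0.21 × 9.8 = 2.058 m/s².
Reaction distance = 9.4444 × 0.6 = 5.667 m.
Braking distance = v²/(2a) = 89.197 / 4.116 = 21.671 m.
Total stopping distance = 5.667 + 21.671 = 27.338 m, vs 44 m available — it stops with 44 − 27.338 = 16.662 m to spare.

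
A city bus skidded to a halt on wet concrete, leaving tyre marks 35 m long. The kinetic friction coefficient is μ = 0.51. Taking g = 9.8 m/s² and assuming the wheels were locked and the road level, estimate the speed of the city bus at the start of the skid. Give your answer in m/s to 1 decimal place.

Deceleration a = μg = 0.51 × 9.8 = 4.998 m/s².
v = √(2a·d) = √(2 × 4.998 × 35) = √349.860 = 18.7045 m/s.

Initial speed ≈ 18.7 m/s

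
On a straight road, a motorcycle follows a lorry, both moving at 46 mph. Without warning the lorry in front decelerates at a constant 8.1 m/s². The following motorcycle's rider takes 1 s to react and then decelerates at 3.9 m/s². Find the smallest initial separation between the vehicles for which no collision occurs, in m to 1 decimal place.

46 mph × 0.44704 = 20.5638 m/s.
Leader travels v²/(2a_L) = 422.870 / 16.200 = 26.103 m before stopping.
Follower covers v·t_r = 20.5638 × 1 = 20.564 m while reacting, then v²/(2a_F) = 422.870 / 7.800 = 54.214 m while braking, for a total of 20.564 + 54.214 = 74.778 m.
Since a_F ≤ a_L and the follower starts braking later, the follower is never slower than the leader, so the closest approach is when both have stopped.
Minimum gap = 74.778 − 26.103 = 48.675 m.

Minimum gap ≈ 48.7 m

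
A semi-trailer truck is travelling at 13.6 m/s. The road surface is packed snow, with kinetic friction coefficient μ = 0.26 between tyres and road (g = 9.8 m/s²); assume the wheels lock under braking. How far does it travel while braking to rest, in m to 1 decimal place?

Braking distance ≈ 36.3 m

a = μg = 0.26 × 9.8 = 2.548 m/s².
Braking distance = v²/(2a) = 13.6000² / (2 × 2.548) = 184.960 / 5.096 = 36.295 m.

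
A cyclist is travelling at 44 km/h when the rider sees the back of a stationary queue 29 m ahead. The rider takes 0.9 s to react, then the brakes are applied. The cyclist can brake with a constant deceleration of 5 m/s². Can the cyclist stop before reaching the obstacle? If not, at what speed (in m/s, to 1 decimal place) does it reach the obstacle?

44 km/h ÷ 3.6 = 12.2222 m/s.
Reaction distance = 12.2222 × 0.9 = 11.000 m.
Braking distance = v²/(2a) = 149.382 / 10.000 = 14.938 m.
Total stopping distance = 11.000 + 14.938 = 25.938 m, vs 29 m available — it stops with 29 − 25.938 = 3.062 m to spare.

Yes — it stops about 3.1 m short of the obstacle, so it never reaches it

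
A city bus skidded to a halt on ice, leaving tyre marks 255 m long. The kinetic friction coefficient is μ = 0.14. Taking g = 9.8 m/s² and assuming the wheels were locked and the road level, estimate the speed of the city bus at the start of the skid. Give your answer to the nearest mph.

Deceleration a = μg = 0.14 × 9.8 = 1.372 m/s².
v = √(2a·d) = √(2 × 1.372 × 255) = √699.720 = 26.4522 m/s.
= 26.4522 ÷ 0.44704 = 59.172 mph.

Initial speed ≈ 59 mph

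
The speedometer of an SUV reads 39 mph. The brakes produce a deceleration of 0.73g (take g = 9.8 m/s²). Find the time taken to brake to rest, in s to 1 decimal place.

39 mph × 0.44704 = 17.4346 m/s.
a = 0.73 × 9.8 = 7.154 m/s².
Braking time = v/a = 17.4346 / 7.154 = 2.437 s.

Braking time ≈ 2.4 s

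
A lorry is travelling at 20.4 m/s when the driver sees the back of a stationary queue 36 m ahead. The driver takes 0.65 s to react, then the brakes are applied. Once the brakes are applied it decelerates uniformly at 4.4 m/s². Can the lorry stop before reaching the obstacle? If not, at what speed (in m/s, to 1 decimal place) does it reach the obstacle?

No — it strikes the obstacle at 14.7 m/s

Reaction distance = 20.4000 × 0.65 = 13.260 m.
Braking distance needed to stop: v²/(2a) = 416.160 / 8.800 = 47.291 m, so total needed = 13.260 + 47.291 = 60.551 m > 36 m — it cannot stop.
Distance remaining when braking begins: 36 − 13.260 = 22.740 m.
v² = v₀² − 2a·d = 416.160 − 2 × 4.400 × 22.740 = 216.048 m²/s².
v = √216.048 = 14.699 m/s.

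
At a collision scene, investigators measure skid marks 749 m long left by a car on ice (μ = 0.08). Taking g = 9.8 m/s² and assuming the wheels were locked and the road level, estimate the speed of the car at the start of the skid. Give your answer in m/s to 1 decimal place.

Initial speed ≈ 34.3 m/s

Deceleration a = μg = 0.08 × 9.8 = 0.784 m/s².
v = √(2a·d) = √(2 × 0.784 × 749) = √1174.432 = 34.2700 m/s.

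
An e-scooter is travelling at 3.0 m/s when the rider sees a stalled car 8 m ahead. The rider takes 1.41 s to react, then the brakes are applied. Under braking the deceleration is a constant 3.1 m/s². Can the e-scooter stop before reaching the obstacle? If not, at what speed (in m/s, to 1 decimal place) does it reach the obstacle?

Yes — it stops about 2.3 m short of the obstacle, so it never reaches it

Reaction distance = 3.0000 × 1.41 = 4.230 m.
Braking distance = v²/(2a) = 9.000 / 6.200 = 1.452 m.
Total stopping distance = 4.230 + 1.452 = 5.682 m, vs 8 m available — it stops with 8 − 5.682 = 2.318 m to spare.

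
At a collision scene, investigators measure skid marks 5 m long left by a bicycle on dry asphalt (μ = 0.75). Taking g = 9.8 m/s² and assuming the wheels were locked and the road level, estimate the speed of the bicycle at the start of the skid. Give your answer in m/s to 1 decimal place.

Deceleration a = μg = 0.75 × 9.8 = 7.350 m/s².
v = √(2a·d) = √(2 × 7.350 × 5) = √73.500 = 8.5732 m/s.

Initial speed ≈ 8.6 m/s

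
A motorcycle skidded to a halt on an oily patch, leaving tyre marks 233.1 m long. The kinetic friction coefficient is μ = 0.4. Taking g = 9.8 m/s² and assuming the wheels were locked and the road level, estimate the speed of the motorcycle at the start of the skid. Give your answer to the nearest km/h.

Deceleration a = μg = 0.4 × 9.8 = 3.920 m/s².
v = √(2a·d) = √(2 × 3.920 × 233.1) = √1827.504 = 42.7493 m/s.
= 42.7493 × 3.6 = 153.897 km/h.

Initial speed ≈ 154 km/h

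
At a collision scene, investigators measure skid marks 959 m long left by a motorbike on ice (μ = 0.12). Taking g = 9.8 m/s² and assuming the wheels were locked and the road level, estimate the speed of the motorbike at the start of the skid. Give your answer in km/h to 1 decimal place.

Deceleration a = μg = 0.12 × 9.8 = 1.176 m/s².
v = √(2a·d) = √(2 × 1.176 × 959) = √2255.568 = 47.4928 m/s.
= 47.4928 × 3.6 = 170.974 km/h.

Initial speed ≈ 171.0 km/h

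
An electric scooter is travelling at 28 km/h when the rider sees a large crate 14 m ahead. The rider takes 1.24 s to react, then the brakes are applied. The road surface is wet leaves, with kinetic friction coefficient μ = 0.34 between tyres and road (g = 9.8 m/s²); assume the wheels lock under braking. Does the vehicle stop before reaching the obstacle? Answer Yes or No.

28 km/h ÷ 3.6 = 7.7778 m/s.
a = μg = 0.34 × 9.8 = 3.332 m/s².
Reaction distance = 7.7778 × 1.24 = 9.644 m.
Braking distance = v²/(2a) = 60.494 / 6.664 = 9.078 m.
Total stopping distance = 9.644 + 9.078 = 18.722 m, vs 14 m available — it cannot stop in time and overshoots by 18.722 − 14 = 4.722 m.

No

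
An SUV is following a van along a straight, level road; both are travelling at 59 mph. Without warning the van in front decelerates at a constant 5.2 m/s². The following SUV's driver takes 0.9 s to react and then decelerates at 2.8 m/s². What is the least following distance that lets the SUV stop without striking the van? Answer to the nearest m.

59 mph × 0.44704 = 26.3754 m/s.
Leader travels v²/(2a_L) = 695.662 / 10.400 = 66.891 m before stopping.
Follower covers v·t_r = 26.3754 × 0.9 = 23.738 m while reacting, then v²/(2a_F) = 695.662 / 5.600 = 124.225 m while braking, for a total of 23.738 + 124.225 = 147.963 m.
Since a_F ≤ a_L and the follower starts braking later, the follower is never slower than the leader, so the closest approach is when both have stopped.
Minimum gap = 147.963 − 66.891 = 81.072 m.

Minimum gap ≈ 81 m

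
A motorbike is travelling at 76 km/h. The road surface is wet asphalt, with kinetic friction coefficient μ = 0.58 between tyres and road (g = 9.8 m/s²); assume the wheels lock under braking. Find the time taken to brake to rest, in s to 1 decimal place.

76 km/h ÷ 3.6 = 21.1111 m/s.
a = μg = 0.58 × 9.8 = 5.684 m/s².
Braking time = v/a = 21.1111 / 5.684 = 3.714 s.

Braking time ≈ 3.7 s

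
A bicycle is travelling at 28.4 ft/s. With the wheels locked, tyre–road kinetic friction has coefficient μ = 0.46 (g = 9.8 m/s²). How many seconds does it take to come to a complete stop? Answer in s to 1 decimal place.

Braking time ≈ 1.9 s

28.4 ft/s × 0.3048 = 8.6563 m/s.
a = μg = 0.46 × 9.8 = 4.508 m/s².
Braking time = v/a = 8.6563 / 4.508 = 1.920 s.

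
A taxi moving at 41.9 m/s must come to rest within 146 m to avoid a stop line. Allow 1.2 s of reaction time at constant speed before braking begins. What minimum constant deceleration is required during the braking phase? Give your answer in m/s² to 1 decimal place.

Distance covered during reaction = 41.9000 × 1.2 = 50.280 m.
Distance available for braking: 146 − 50.280 = 95.720 m.
v² = 2a·d ⇒ a = v²/(2d) = 41.9000² / (2 × 95.720) = 1755.610 / 191.440 = 9.1705 m/s².

Required deceleration ≈ 9.2 m/s²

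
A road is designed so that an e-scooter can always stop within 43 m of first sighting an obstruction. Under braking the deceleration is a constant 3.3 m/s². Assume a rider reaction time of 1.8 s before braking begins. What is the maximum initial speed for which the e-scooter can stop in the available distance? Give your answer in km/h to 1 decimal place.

Maximum speed ≈ 42.9 km/h

Stopping distance: v·t_r + v²/(2a) = 43 with t_r = 1.8 s and a = 3.300 m/s².
So v² + 11.880 v − 283.80 = 0.
Positive root: v = −a·t_r + √((a·t_r)² + 2a·d) = −5.940 + √(35.284 + 283.80) = 11.9229 m/s.
11.9229 m/s × 3.6 = 42.922 km/h.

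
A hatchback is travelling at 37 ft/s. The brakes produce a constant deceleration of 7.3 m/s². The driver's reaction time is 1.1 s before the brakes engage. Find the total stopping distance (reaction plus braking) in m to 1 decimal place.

37 ft/s × 0.3048 = 11.2776 m/s.
Reaction distance = v·t_r = 11.2776 × 1.1 = 12.405 m.
Braking distance = v²/(2a) = 11.2776² / (2 × 7.300) = 127.184 / 14.600 = 8.711 m.
Total = 12.405 + 8.711 = 21.116 m.

Total stopping distance ≈ 21.1 m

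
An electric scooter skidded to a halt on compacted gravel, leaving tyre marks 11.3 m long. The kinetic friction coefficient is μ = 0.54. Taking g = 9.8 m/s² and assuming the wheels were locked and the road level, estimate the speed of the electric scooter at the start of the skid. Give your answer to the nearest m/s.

Initial speed ≈ 11 m/s

Deceleration a = μg = 0.54 × 9.8 = 5.292 m/s².
v = √(2a·d) = √(2 × 5.292 × 11.3) = √119.599 = 10.9361 m/s.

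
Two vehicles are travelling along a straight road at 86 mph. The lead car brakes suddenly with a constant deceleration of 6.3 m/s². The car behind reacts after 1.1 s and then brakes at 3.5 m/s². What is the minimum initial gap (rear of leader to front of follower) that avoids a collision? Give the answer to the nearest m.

86 mph × 0.44704 = 38.4454 m/s.
Leader travels v²/(2a_L) = 1478.049 / 12.600 = 117.305 m before stopping.
Follower covers v·t_r = 38.4454 × 1.1 = 42.290 m while reacting, then v²/(2a_F) = 1478.049 / 7.000 = 211.150 m while braking, for a total of 42.290 + 211.150 = 253.440 m.
Since a_F ≤ a_L and the follower starts braking later, the follower is never slower than the leader, so the closest approach is when both have stopped.
Minimum gap = 253.440 − 117.305 = 136.135 m.

Minimum gap ≈ 136 m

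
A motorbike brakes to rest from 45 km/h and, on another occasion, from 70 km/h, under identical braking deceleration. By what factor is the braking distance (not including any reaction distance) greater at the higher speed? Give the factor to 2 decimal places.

Factor ≈ 2.42

Braking distance d = v²/(2a), so with a fixed, d ∝ v².
Factor = (70/45)² = 1.5556² = 2.4199.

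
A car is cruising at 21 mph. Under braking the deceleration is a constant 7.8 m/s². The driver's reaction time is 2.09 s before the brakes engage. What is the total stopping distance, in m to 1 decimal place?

21 mph × 0.44704 = 9.3878 m/s.
Reaction distance = v·t_r = 9.3878 × 2.09 = 19.621 m.
Braking distance = v²/(2a) = 9.3878² / (2 × 7.800) = 88.131 / 15.600 = 5.649 m.
Total = 19.621 + 5.649 = 25.270 m.

Total stopping distance ≈ 25.3 m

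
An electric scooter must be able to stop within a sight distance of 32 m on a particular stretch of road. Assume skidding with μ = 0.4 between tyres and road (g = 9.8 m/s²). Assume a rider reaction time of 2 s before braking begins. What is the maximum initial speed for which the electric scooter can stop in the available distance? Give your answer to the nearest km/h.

Maximum speed ≈ 35 km/h

a = μg = 0.4 × 9.8 = 3.920 m/s².
Stopping distance: v·t_r + v²/(2a) = 32 with t_r = 2 s and a = 3.920 m/s².
So v² + 15.680 v − 250.88 = 0.
Positive root: v = −a·t_r + √((a·t_r)² + 2a·d) = −7.840 + √(61.466 + 250.88) = 9.8333 m/s.
9.8333 m/s × 3.6 = 35.400 km/h.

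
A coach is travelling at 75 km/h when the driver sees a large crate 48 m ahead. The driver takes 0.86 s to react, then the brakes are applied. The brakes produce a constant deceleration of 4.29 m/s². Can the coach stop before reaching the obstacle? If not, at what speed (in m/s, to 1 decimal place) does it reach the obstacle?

75 km/h ÷ 3.6 = 20.8333 m/s.
Reaction distance = 20.8333 × 0.86 = 17.917 m.
Braking distance needed to stop: v²/(2a) = 434.026 / 8.580 = 50.586 m, so total needed = 17.917 + 50.586 = 68.503 m > 48 m — it cannot stop.
Distance remaining when braking begins: 48 − 17.917 = 30.083 m.
v² = v₀² − 2a·d = 434.026 − 2 × 4.290 × 30.083 = 175.914 m²/s².
v = √175.914 = 13.263 m/s.

No — it strikes the obstacle at 13.3 m/s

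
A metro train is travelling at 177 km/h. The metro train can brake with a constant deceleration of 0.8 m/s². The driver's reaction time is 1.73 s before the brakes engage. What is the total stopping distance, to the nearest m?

Total stopping distance ≈ 1596 m

177 km/h ÷ 3.6 = 49.1667 m/s.
Reaction distance = v·t_r = 49.1667 × 1.73 = 85.058 m.
Braking distance = v²/(2a) = 49.1667² / (2 × 0.800) = 2417.364 / 1.600 = 1510.852 m.
Total = 85.058 + 1510.852 = 1595.910 m.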